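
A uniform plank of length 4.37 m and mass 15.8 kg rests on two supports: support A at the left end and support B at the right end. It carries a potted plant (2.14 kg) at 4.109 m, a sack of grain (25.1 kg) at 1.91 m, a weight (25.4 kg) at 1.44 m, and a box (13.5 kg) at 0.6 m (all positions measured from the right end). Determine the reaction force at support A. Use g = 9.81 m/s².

Sum moments about support B (its reaction then has zero moment arm).
Beam weight: 15.8 × 9.81 = 155 N down at 2.185 m → arm 2.185 m, τ = 155 × 2.185 = 338.7 N·m counterclockwise.
Potted plant: 2.14 × 9.81 = 20.99 N down at 4.109 m → arm 4.109 m, τ = 20.99 × 4.109 = 86.25 N·m counterclockwise.
Sack of grain: 25.1 × 9.81 = 246.2 N down at 1.91 m → arm 1.91 m, τ = 246.2 × 1.91 = 470.2 N·m counterclockwise.
Weight: 25.4 × 9.81 = 249.2 N down at 1.44 m → arm 1.44 m, τ = 249.2 × 1.44 = 358.8 N·m counterclockwise.
Box: 13.5 × 9.81 = 132.4 N down at 0.6 m → arm 0.6 m, τ = 132.4 × 0.6 = 79.44 N·m counterclockwise.
Net load moment about support B = 1333 N·m counterclockwise.
Reaction R at support A is upward at 4.37 m, arm 4.37 m → moment R × 4.37 clockwise.
For rotational equilibrium, R × 4.37 = 1333, so R = 305 N.

R_A ≈ 305 N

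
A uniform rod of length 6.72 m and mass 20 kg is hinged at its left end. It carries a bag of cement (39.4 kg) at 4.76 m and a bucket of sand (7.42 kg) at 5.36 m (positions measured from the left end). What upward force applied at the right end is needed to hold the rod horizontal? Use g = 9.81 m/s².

F ≈ 430 N

Take moments about the left end.
Beam weight: 20 × 9.81 = 196.2 N down at 3.36 m → arm 3.36 m, τ = 196.2 × 3.36 = 659.2 N·m clockwise.
Bag of cement: 39.4 × 9.81 = 386.5 N down at 4.76 m → arm 4.76 m, τ = 386.5 × 4.76 = 1840 N·m clockwise.
Bucket of sand: 7.42 × 9.81 = 72.79 N down at 5.36 m → arm 5.36 m, τ = 72.79 × 5.36 = 390.2 N·m clockwise.
Net moment of the loads = 2889 N·m clockwise.
The upward force F acts at the right end, arm 6.72 m, giving F × 6.72 counterclockwise.
For rotational equilibrium, F × 6.72 = 2889, so F = 2889 / 6.72 = 430 N.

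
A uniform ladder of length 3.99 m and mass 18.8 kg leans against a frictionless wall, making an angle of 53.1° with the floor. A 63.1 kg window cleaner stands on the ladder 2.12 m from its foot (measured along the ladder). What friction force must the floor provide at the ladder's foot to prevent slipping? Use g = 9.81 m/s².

Taking torques about the foot of the ladder:
Ladder weight 18.8×9.81 = 184.4 N acts at 1.995 m along the ladder; its horizontal arm is 1.995·cos53.1° = 1.198 m → τ = 220.9 N·m clockwise.
Window cleaner: 63.1×9.81 = 619 N at 2.12 m → arm 1.273 m → τ = 788 N·m clockwise.
Wall normal N acts horizontally at the top; its moment arm is the height L sinθ = 3.99·sin53.1° = 3.191 m, counterclockwise.
Setting net torque to zero: N × 3.191 = 1009 → N = 316 N.
ΣFx = 0: friction at the foot balances the wall's push, so f = N_wall = 316 N.

f ≈ 316 N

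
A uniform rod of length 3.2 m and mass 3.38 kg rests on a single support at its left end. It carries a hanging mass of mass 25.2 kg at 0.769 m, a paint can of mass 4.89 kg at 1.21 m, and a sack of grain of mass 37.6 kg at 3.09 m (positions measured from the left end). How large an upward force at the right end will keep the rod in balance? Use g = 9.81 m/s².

Sum moments about the left end (the unknown pivot reaction has zero arm there).
Beam weight: 3.38 × 9.81 = 33.16 N down at 1.6 m → arm 1.6 m, τ = 33.16 × 1.6 = 53.06 N·m clockwise.
Hanging mass: 25.2 × 9.81 = 247.2 N down at 0.769 m → arm 0.769 m, τ = 247.2 × 0.769 = 190.1 N·m clockwise.
Paint can: 4.89 × 9.81 = 47.97 N down at 1.21 m → arm 1.21 m, τ = 47.97 × 1.21 = 58.04 N·m clockwise.
Sack of grain: 37.6 × 9.81 = 368.9 N down at 3.09 m → arm 3.09 m, τ = 368.9 × 3.09 = 1140 N·m clockwise.
Net moment of the loads = 1441 N·m clockwise.
The upward force F acts at the right end, arm 3.2 m, giving F × 3.2 counterclockwise.
Balancing moments: F × 3.2 = 1441, giving F = 1441 / 3.2 = 450 N.

F ≈ 450 N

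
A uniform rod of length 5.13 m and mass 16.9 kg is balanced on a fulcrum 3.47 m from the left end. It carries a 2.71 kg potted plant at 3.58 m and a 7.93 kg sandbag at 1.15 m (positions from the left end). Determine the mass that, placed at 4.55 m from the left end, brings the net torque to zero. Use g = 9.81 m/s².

Choose the fulcrum (at 3.47 m from the left end) as the axis so the support reaction has zero arm there.
Beam weight: 16.9 × 9.81 = 165.8 N down at 2.565 m → arm 0.905 m, τ = 165.8 × 0.905 = 150 N·m counterclockwise.
Potted plant: 2.71 × 9.81 = 26.59 N down at 3.58 m → arm 0.11 m, τ = 26.59 × 0.11 = 2.925 N·m clockwise.
Sandbag: 7.93 × 9.81 = 77.79 N down at 1.15 m → arm 2.32 m, τ = 77.79 × 2.32 = 180.5 N·m counterclockwise.
Net moment of known loads = 327.6 N·m counterclockwise.
An unknown mass m at 4.55 m has arm 1.08 m; its moment is m·g·1.08 clockwise.
Στ = 0 ⇒ m × 9.81 × 1.08 = 327.6 ⇒ m = 327.6 / (9.81 × 1.08) = 30.9 kg.

m ≈ 30.9 kg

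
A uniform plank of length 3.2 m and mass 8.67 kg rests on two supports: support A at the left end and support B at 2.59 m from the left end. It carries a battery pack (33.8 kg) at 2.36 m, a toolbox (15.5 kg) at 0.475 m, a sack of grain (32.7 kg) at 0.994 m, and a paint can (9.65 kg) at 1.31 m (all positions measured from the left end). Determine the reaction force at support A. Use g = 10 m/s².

R_A ≈ 439 N

Take moments about support B.
Beam weight: 8.67 × 10 = 86.7 N down at 1.6 m → arm 0.99 m, τ = 86.7 × 0.99 = 85.83 N·m counterclockwise.
Battery pack: 33.8 × 10 = 338 N down at 2.36 m → arm 0.23 m, τ = 338 × 0.23 = 77.74 N·m counterclockwise.
Toolbox: 15.5 × 10 = 155 N down at 0.475 m → arm 2.115 m, τ = 155 × 2.115 = 327.8 N·m counterclockwise.
Sack of grain: 32.7 × 10 = 327 N down at 0.994 m → arm 1.596 m, τ = 327 × 1.596 = 521.9 N·m counterclockwise.
Paint can: 9.65 × 10 = 96.5 N down at 1.31 m → arm 1.28 m, τ = 96.5 × 1.28 = 123.5 N·m counterclockwise.
Net load moment about support B = 1137 N·m counterclockwise.
Reaction R at support A is upward at 0 m, arm 2.59 m → moment R × 2.59 clockwise.
Setting net torque to zero: R × 2.59 = 1137 → R = 439 N.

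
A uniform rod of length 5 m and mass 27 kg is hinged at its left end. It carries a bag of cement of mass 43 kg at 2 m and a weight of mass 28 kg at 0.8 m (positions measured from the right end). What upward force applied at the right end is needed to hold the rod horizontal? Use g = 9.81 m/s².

About the left end:
Beam weight: 27 × 9.81 = 264.9 N down at 2.5 m → arm 2.5 m, τ = 264.9 × 2.5 = 662.2 N·m clockwise.
Bag of cement: 43 × 9.81 = 421.8 N down at 2 m → arm 3 m, τ = 421.8 × 3 = 1265 N·m clockwise.
Weight: 28 × 9.81 = 274.7 N down at 0.8 m → arm 4.2 m, τ = 274.7 × 4.2 = 1154 N·m clockwise.
Net moment of the loads = 3081 N·m clockwise.
The upward force F acts at the right end, arm 5 m, giving F × 5 counterclockwise.
Setting net torque to zero: F × 5 = 3081 → F = 3081 / 5 = 616 N.

F ≈ 616 N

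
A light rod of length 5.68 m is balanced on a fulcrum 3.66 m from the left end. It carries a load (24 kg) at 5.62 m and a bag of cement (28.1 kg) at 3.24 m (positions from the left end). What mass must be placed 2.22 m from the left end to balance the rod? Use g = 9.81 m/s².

m ≈ 24.5 kg

Sum moments about the fulcrum (at 3.66 m from the left end) (the support reaction has zero arm there).
Load: 24 × 9.81 = 235.4 N down at 5.62 m → arm 1.96 m, τ = 235.4 × 1.96 = 461.4 N·m clockwise.
Bag of cement: 28.1 × 9.81 = 275.7 N down at 3.24 m → arm 0.42 m, τ = 275.7 × 0.42 = 115.8 N·m counterclockwise.
Net moment of known loads = 345.6 N·m clockwise.
An unknown mass m at 2.22 m has arm 1.44 m; its moment is m·g·1.44 counterclockwise.
Setting net torque to zero: m × 9.81 × 1.44 = 345.6 → m = 345.6 / (9.81 × 1.44) = 24.5 kg.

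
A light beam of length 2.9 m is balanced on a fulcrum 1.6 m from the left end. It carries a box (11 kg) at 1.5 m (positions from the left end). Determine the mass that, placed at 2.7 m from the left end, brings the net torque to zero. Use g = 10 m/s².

Taking torques about the fulcrum (at 1.6 m from the left end):
Box: 11 × 10 = 110 N down at 1.5 m → arm 0.1 m, τ = 110 × 0.1 = 11 N·m counterclockwise.
Net moment of known loads = 11 N·m counterclockwise.
An unknown mass m at 2.7 m has arm 1.1 m; its moment is m·g·1.1 clockwise.
Στ = 0 ⇒ m × 10 × 1.1 = 11 ⇒ m = 11 / (10 × 1.1) = 1 kg.

m ≈ 1 kg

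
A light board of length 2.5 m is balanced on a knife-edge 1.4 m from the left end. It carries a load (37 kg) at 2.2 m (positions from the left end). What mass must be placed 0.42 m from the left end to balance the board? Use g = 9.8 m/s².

Taking torques about the knife-edge (at 1.4 m from the left end):
Load: 37 × 9.8 = 362.6 N down at 2.2 m → arm 0.8 m, τ = 362.6 × 0.8 = 290.1 N·m clockwise.
Net moment of known loads = 290.1 N·m clockwise.
An unknown mass m at 0.42 m has arm 0.98 m; its moment is m·g·0.98 counterclockwise.
Setting net torque to zero: m × 9.8 × 0.98 = 290.1 → m = 290.1 / (9.8 × 0.98) = 30.2 kg.

m ≈ 30.2 kg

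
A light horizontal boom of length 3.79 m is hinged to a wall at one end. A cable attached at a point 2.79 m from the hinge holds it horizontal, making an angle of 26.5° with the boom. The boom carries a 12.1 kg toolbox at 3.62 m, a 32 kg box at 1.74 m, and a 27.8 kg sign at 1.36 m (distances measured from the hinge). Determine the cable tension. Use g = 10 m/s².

T ≈ 1100 N

Sum moments about the hinge (the unknown hinge reaction has zero arm there).
Toolbox: 12.1 × 10 = 121 N down at 3.62 m → arm 3.62 m, τ = 121 × 3.62 = 438 N·m clockwise.
Box: 32 × 10 = 320 N down at 1.74 m → arm 1.74 m, τ = 320 × 1.74 = 556.8 N·m clockwise.
Sign: 27.8 × 10 = 278 N down at 1.36 m → arm 1.36 m, τ = 278 × 1.36 = 378.1 N·m clockwise.
Total clockwise load moment = 1373 N·m.
The cable tension T acts at 2.79 m; only its component perpendicular to the boom, T sinθ, produces torque. sin 26.5° = 0.4462.
For rotational equilibrium, T × 2.79 × 0.4462 = 1373, so T = 1373 / 1.245 = 1100 N.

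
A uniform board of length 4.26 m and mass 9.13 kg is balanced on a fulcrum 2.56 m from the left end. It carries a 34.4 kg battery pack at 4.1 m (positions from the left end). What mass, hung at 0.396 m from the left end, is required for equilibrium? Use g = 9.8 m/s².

m ≈ 22.7 kg

Taking torques about the fulcrum (at 2.56 m from the left end):
Beam weight: 9.13 × 9.8 = 89.47 N down at 2.13 m → arm 0.43 m, τ = 89.47 × 0.43 = 38.47 N·m counterclockwise.
Battery pack: 34.4 × 9.8 = 337.1 N down at 4.1 m → arm 1.54 m, τ = 337.1 × 1.54 = 519.1 N·m clockwise.
Net moment of known loads = 480.6 N·m clockwise.
An unknown mass m at 0.396 m has arm 2.164 m; its moment is m·g·2.164 counterclockwise.
Στ = 0 ⇒ m × 9.8 × 2.164 = 480.6 ⇒ m = 480.6 / (9.8 × 2.164) = 22.7 kg.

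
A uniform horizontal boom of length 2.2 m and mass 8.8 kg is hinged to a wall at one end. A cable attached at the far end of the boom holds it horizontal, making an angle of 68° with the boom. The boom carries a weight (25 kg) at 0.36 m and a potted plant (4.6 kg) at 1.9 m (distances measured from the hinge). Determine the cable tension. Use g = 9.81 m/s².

Choose the hinge as the axis so the unknown hinge reaction has zero arm there.
Beam weight: 8.8 × 9.81 = 86.33 N down at 1.1 m → arm 1.1 m, τ = 86.33 × 1.1 = 94.96 N·m clockwise.
Weight: 25 × 9.81 = 245.2 N down at 0.36 m → arm 0.36 m, τ = 245.2 × 0.36 = 88.27 N·m clockwise.
Potted plant: 4.6 × 9.81 = 45.13 N down at 1.9 m → arm 1.9 m, τ = 45.13 × 1.9 = 85.75 N·m clockwise.
Total clockwise load moment = 269 N·m.
The cable tension T acts at 2.2 m; only its component perpendicular to the boom, T sinθ, produces torque. sin 68° = 0.9272.
For rotational equilibrium, T × 2.2 × 0.9272 = 269, so T = 269 / 2.04 = 132 N.

T ≈ 132 N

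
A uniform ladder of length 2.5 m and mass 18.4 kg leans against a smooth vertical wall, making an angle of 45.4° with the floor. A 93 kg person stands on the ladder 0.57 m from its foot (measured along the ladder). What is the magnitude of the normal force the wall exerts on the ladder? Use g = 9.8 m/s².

N_wall ≈ 294 N

Choose the foot of the ladder as the axis so the floor normal and friction both act there and drop out.
Ladder weight 18.4×9.8 = 180.3 N acts at 1.25 m along the ladder; its horizontal arm is 1.25·cos45.4° = 0.8777 m → τ = 158.2 N·m clockwise.
Person: 93×9.8 = 911.4 N at 0.57 m → arm 0.4002 m → τ = 364.7 N·m clockwise.
Wall normal N acts horizontally at the top; its moment arm is the height L sinθ = 2.5·sin45.4° = 1.78 m, counterclockwise.
For rotational equilibrium, N × 1.78 = 522.9, so N = 294 N.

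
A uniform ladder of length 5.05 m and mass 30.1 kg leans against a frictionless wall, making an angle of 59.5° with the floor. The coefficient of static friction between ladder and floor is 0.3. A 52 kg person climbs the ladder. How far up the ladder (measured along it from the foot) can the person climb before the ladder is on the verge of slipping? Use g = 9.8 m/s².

d ≈ 2.6 m

Sum moments about the foot of the ladder (the floor normal and friction both act there and drop out).
Ladder weight 30.1×9.8 = 295 N acts at 2.525 m along the ladder; its horizontal arm is 2.525·cos59.5° = 1.282 m → τ = 378.2 N·m clockwise.
Person weight 52×9.8 = 509.6 N at distance d → arm d·cos59.5° → τ = 509.6·d·0.5075 clockwise.
Wall normal N at the top has arm L sinθ = 4.351 m counterclockwise, so Στ = 0 gives N·4.351 = 378.2 + 258.6·d.
ΣFy = 0 ⇒ N_floor = 804.6 N, so the maximum friction is μ_s·N_floor = 0.3×804.6 = 241.4 N. ΣFx = 0 ⇒ N_wall = f, so at the slipping point N = 241.4 N.
Substituting: 241.4×4.351 = 378.2 + 258.6·d ⇒ d = (1050 − 378.2) / 258.6 = 2.6 m.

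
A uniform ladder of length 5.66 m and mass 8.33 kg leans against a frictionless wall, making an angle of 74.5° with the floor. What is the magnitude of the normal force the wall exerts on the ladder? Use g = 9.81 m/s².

Take moments about the foot of the ladder.
Ladder weight 8.33×9.81 = 81.72 N acts at 2.83 m along the ladder; its horizontal arm is 2.83·cos74.5° = 0.7563 m → τ = 61.8 N·m clockwise.
Wall normal N acts horizontally at the top; its moment arm is the height L sinθ = 5.66·sin74.5° = 5.454 m, counterclockwise.
Setting net torque to zero: N × 5.454 = 61.8 → N = 11.3 N.

N_wall ≈ 11.3 N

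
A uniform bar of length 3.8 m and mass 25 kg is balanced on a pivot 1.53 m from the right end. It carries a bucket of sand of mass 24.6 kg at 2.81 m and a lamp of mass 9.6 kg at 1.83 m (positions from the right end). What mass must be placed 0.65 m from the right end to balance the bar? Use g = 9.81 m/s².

Take moments about the pivot (at 1.53 m from the right end).
Beam weight: 25 × 9.81 = 245.2 N down at 1.9 m → arm 0.37 m, τ = 245.2 × 0.37 = 90.72 N·m counterclockwise.
Bucket of sand: 24.6 × 9.81 = 241.3 N down at 2.81 m → arm 1.28 m, τ = 241.3 × 1.28 = 308.9 N·m counterclockwise.
Lamp: 9.6 × 9.81 = 94.18 N down at 1.83 m → arm 0.3 m, τ = 94.18 × 0.3 = 28.25 N·m counterclockwise.
Net moment of known loads = 427.9 N·m counterclockwise.
An unknown mass m at 0.65 m has arm 0.88 m; its moment is m·g·0.88 clockwise.
For rotational equilibrium, m × 9.81 × 0.88 = 427.9, so m = 427.9 / (9.81 × 0.88) = 49.6 kg.

m ≈ 49.6 kg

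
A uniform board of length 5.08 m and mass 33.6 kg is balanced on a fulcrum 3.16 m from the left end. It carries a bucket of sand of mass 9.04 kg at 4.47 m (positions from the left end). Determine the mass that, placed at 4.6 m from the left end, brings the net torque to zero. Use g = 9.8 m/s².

Choose the fulcrum (at 3.16 m from the left end) as the axis so the support reaction has zero arm there.
Beam weight: 33.6 × 9.8 = 329.3 N down at 2.54 m → arm 0.62 m, τ = 329.3 × 0.62 = 204.2 N·m counterclockwise.
Bucket of sand: 9.04 × 9.8 = 88.59 N down at 4.47 m → arm 1.31 m, τ = 88.59 × 1.31 = 116.1 N·m clockwise.
Net moment of known loads = 88.1 N·m counterclockwise.
An unknown mass m at 4.6 m has arm 1.44 m; its moment is m·g·1.44 clockwise.
Balancing moments: m × 9.8 × 1.44 = 88.1, giving m = 88.1 / (9.8 × 1.44) = 6.24 kg.

m ≈ 6.24 kg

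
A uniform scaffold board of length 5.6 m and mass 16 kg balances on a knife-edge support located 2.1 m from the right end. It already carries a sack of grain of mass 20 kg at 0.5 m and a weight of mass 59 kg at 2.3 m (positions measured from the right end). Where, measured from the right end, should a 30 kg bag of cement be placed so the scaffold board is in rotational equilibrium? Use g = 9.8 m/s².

x ≈ 2.4 m from the right end

Choose the knife-edge support (at 2.1 m from the right end) as the axis so the support reaction has zero arm there.
Beam weight: 16 × 9.8 = 156.8 N down at 2.8 m → arm 0.7 m, τ = 156.8 × 0.7 = 109.8 N·m counterclockwise.
Sack of grain: 20 × 9.8 = 196 N down at 0.5 m → arm 1.6 m, τ = 196 × 1.6 = 313.6 N·m clockwise.
Weight: 59 × 9.8 = 578.2 N down at 2.3 m → arm 0.2 m, τ = 578.2 × 0.2 = 115.6 N·m counterclockwise.
Net moment of existing loads = 88.2 N·m clockwise.
The bag of cement weighs 30 × 9.8 = 294 N and must supply an equal counterclockwise moment, so its lever arm about the knife-edge support is 88.2 / 294 = 0.3 m.
That puts it at 2.1 + 0.3 = 2.4 m from the right end.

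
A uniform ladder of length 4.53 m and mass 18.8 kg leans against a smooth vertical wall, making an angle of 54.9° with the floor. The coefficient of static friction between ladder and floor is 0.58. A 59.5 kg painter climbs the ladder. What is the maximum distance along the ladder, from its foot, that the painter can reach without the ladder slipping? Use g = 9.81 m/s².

Sum moments about the foot of the ladder (the floor normal and friction both act there and drop out).
Ladder weight 18.8×9.81 = 184.4 N acts at 2.265 m along the ladder; its horizontal arm is 2.265·cos54.9° = 1.302 m → τ = 240.1 N·m clockwise.
Painter weight 59.5×9.81 = 583.7 N at distance d → arm d·cos54.9° → τ = 583.7·d·0.575 clockwise.
Wall normal N at the top has arm L sinθ = 3.706 m counterclockwise, so Στ = 0 gives N·3.706 = 240.1 + 335.6·d.
ΣFy = 0 ⇒ N_floor = 768.1 N, so the maximum friction is μ_s·N_floor = 0.58×768.1 = 445.5 N. ΣFx = 0 ⇒ N_wall = f, so at the slipping point N = 445.5 N.
Substituting: 445.5×3.706 = 240.1 + 335.6·d ⇒ d = (1651 − 240.1) / 335.6 = 4.2 m.

d ≈ 4.2 m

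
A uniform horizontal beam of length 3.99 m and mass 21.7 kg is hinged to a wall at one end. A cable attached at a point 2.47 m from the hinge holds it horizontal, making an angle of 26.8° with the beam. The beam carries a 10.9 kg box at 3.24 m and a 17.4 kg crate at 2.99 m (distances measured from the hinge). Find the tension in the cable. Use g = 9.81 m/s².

T ≈ 1150 N

Taking torques about the hinge:
Beam weight: 21.7 × 9.81 = 212.9 N down at 1.995 m → arm 1.995 m, τ = 212.9 × 1.995 = 424.7 N·m clockwise.
Box: 10.9 × 9.81 = 106.9 N down at 3.24 m → arm 3.24 m, τ = 106.9 × 3.24 = 346.4 N·m clockwise.
Crate: 17.4 × 9.81 = 170.7 N down at 2.99 m → arm 2.99 m, τ = 170.7 × 2.99 = 510.4 N·m clockwise.
Total clockwise load moment = 1282 N·m.
The cable tension T acts at 2.47 m; only its component perpendicular to the beam, T sinθ, produces torque. sin 26.8° = 0.4509.
Στ = 0 ⇒ T × 2.47 × 0.4509 = 1282 ⇒ T = 1282 / 1.114 = 1150 N.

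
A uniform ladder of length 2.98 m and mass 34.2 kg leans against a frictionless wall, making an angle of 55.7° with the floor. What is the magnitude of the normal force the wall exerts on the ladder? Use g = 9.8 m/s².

N_wall ≈ 114 N

Sum moments about the foot of the ladder (the floor normal and friction both act there and drop out).
Ladder weight 34.2×9.8 = 335.2 N acts at 1.49 m along the ladder; its horizontal arm is 1.49·cos55.7° = 0.8397 m → τ = 281.5 N·m clockwise.
Wall normal N acts horizontally at the top; its moment arm is the height L sinθ = 2.98·sin55.7° = 2.462 m, counterclockwise.
Στ = 0 ⇒ N × 2.462 = 281.5 ⇒ N = 114 N.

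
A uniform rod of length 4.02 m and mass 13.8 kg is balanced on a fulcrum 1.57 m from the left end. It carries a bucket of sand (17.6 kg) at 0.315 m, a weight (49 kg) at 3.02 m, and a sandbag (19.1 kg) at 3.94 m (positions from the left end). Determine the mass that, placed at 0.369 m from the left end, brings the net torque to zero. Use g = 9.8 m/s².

Choose the fulcrum (at 1.57 m from the left end) as the axis so the support reaction has zero arm there.
Beam weight: 13.8 × 9.8 = 135.2 N down at 2.01 m → arm 0.44 m, τ = 135.2 × 0.44 = 59.49 N·m clockwise.
Bucket of sand: 17.6 × 9.8 = 172.5 N down at 0.315 m → arm 1.255 m, τ = 172.5 × 1.255 = 216.5 N·m counterclockwise.
Weight: 49 × 9.8 = 480.2 N down at 3.02 m → arm 1.45 m, τ = 480.2 × 1.45 = 696.3 N·m clockwise.
Sandbag: 19.1 × 9.8 = 187.2 N down at 3.94 m → arm 2.37 m, τ = 187.2 × 2.37 = 443.7 N·m clockwise.
Net moment of known loads = 983 N·m clockwise.
An unknown mass m at 0.369 m has arm 1.201 m; its moment is m·g·1.201 counterclockwise.
Στ = 0 ⇒ m × 9.8 × 1.201 = 983 ⇒ m = 983 / (9.8 × 1.201) = 83.5 kg.

m ≈ 83.5 kg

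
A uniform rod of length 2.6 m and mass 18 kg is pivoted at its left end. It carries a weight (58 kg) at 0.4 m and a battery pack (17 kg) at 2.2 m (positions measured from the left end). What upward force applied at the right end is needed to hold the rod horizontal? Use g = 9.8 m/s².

Take moments about the left end.
Beam weight: 18 × 9.8 = 176.4 N down at 1.3 m → arm 1.3 m, τ = 176.4 × 1.3 = 229.3 N·m clockwise.
Weight: 58 × 9.8 = 568.4 N down at 0.4 m → arm 0.4 m, τ = 568.4 × 0.4 = 227.4 N·m clockwise.
Battery pack: 17 × 9.8 = 166.6 N down at 2.2 m → arm 2.2 m, τ = 166.6 × 2.2 = 366.5 N·m clockwise.
Net moment of the loads = 823.2 N·m clockwise.
The upward force F acts at the right end, arm 2.6 m, giving F × 2.6 counterclockwise.
Balancing moments: F × 2.6 = 823.2, giving F = 823.2 / 2.6 = 317 N.

F ≈ 317 N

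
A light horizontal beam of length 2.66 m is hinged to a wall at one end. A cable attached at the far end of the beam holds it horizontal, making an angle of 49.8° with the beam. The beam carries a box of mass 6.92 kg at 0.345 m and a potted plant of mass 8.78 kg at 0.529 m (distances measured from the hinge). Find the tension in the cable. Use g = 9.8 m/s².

T ≈ 33.9 N

Choose the hinge as the axis so the unknown hinge reaction has zero arm there.
Box: 6.92 × 9.8 = 67.82 N down at 0.345 m → arm 0.345 m, τ = 67.82 × 0.345 = 23.4 N·m clockwise.
Potted plant: 8.78 × 9.8 = 86.04 N down at 0.529 m → arm 0.529 m, τ = 86.04 × 0.529 = 45.52 N·m clockwise.
Total clockwise load moment = 68.92 N·m.
The cable tension T acts at 2.66 m; only its component perpendicular to the beam, T sinθ, produces torque. sin 49.8° = 0.7638.
Στ = 0 ⇒ T × 2.66 × 0.7638 = 68.92 ⇒ T = 68.92 / 2.032 = 33.9 N.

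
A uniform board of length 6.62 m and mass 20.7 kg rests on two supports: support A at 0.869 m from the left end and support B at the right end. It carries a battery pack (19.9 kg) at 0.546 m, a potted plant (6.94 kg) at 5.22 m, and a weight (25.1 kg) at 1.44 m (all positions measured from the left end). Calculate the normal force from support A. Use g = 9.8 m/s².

Sum moments about support B (its reaction then has zero moment arm).
Beam weight: 20.7 × 9.8 = 202.9 N down at 3.31 m → arm 3.31 m, τ = 202.9 × 3.31 = 671.6 N·m counterclockwise.
Battery pack: 19.9 × 9.8 = 195 N down at 0.546 m → arm 6.074 m, τ = 195 × 6.074 = 1184 N·m counterclockwise.
Potted plant: 6.94 × 9.8 = 68.01 N down at 5.22 m → arm 1.4 m, τ = 68.01 × 1.4 = 95.21 N·m counterclockwise.
Weight: 25.1 × 9.8 = 246 N down at 1.44 m → arm 5.18 m, τ = 246 × 5.18 = 1274 N·m counterclockwise.
Net load moment about support B = 3225 N·m counterclockwise.
Reaction R at support A is upward at 0.869 m, arm 5.751 m → moment R × 5.751 clockwise.
Setting net torque to zero: R × 5.751 = 3225 → R = 561 N.

R_A ≈ 561 N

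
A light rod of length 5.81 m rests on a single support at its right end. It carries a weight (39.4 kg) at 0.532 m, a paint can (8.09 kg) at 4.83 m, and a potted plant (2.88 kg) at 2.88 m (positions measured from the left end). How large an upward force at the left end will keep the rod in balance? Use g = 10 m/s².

F ≈ 386 N

Taking torques about the right end:
Weight: 39.4 × 10 = 394 N down at 0.532 m → arm 5.278 m, τ = 394 × 5.278 = 2080 N·m counterclockwise.
Paint can: 8.09 × 10 = 80.9 N down at 4.83 m → arm 0.98 m, τ = 80.9 × 0.98 = 79.28 N·m counterclockwise.
Potted plant: 2.88 × 10 = 28.8 N down at 2.88 m → arm 2.93 m, τ = 28.8 × 2.93 = 84.38 N·m counterclockwise.
Net moment of the loads = 2244 N·m counterclockwise.
The upward force F acts at the left end, arm 5.81 m, giving F × 5.81 clockwise.
Στ = 0 ⇒ F × 5.81 = 2244 ⇒ F = 2244 / 5.81 = 386 N.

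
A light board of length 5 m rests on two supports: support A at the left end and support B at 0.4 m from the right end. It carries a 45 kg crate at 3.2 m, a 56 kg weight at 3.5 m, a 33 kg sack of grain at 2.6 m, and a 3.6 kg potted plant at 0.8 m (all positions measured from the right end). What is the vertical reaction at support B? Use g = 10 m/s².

R_B ≈ 564 N

Choose support A as the axis so its reaction then has zero moment arm.
Crate: 45 × 10 = 450 N down at 3.2 m → arm 1.8 m, τ = 450 × 1.8 = 810 N·m clockwise.
Weight: 56 × 10 = 560 N down at 3.5 m → arm 1.5 m, τ = 560 × 1.5 = 840 N·m clockwise.
Sack of grain: 33 × 10 = 330 N down at 2.6 m → arm 2.4 m, τ = 330 × 2.4 = 792 N·m clockwise.
Potted plant: 3.6 × 10 = 36 N down at 0.8 m → arm 4.2 m, τ = 36 × 4.2 = 151.2 N·m clockwise.
Net load moment about support A = 2593 N·m clockwise.
Reaction R at support B is upward at 0.4 m, arm 4.6 m → moment R × 4.6 counterclockwise.
Balancing moments: R × 4.6 = 2593, giving R = 564 N.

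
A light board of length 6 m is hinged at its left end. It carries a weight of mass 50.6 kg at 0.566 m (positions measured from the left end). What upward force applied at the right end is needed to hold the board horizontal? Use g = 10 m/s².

Take moments about the left end.
Weight: 50.6 × 10 = 506 N down at 0.566 m → arm 0.566 m, τ = 506 × 0.566 = 286.4 N·m clockwise.
Net moment of the loads = 286.4 N·m clockwise.
The upward force F acts at the right end, arm 6 m, giving F × 6 counterclockwise.
Setting net torque to zero: F × 6 = 286.4 → F = 286.4 / 6 = 47.7 N.

F ≈ 47.7 N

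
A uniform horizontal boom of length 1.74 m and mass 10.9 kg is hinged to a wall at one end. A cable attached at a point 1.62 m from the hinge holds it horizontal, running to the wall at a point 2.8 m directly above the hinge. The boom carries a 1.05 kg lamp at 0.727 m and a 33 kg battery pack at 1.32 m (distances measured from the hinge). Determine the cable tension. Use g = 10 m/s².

T ≈ 384 N

Taking torques about the hinge:
Beam weight: 10.9 × 10 = 109 N down at 0.87 m → arm 0.87 m, τ = 109 × 0.87 = 94.83 N·m clockwise.
Lamp: 1.05 × 10 = 10.5 N down at 0.727 m → arm 0.727 m, τ = 10.5 × 0.727 = 7.633 N·m clockwise.
Battery pack: 33 × 10 = 330 N down at 1.32 m → arm 1.32 m, τ = 330 × 1.32 = 435.6 N·m clockwise.
Total clockwise load moment = 538.1 N·m.
The cable tension T acts at 1.62 m; only its component perpendicular to the boom, T sinθ, produces torque. sinθ = h/√(h²+d²) = 2.8/√(2.8²+1.62²) = 0.8656.
For rotational equilibrium, T × 1.62 × 0.8656 = 538.1, so T = 538.1 / 1.402 = 384 N.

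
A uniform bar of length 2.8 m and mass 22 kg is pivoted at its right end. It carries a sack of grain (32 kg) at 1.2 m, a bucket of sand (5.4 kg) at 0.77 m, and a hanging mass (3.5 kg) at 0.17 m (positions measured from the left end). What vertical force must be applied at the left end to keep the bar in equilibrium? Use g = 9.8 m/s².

Sum moments about the right end (the unknown pivot reaction has zero arm there).
Beam weight: 22 × 9.8 = 215.6 N down at 1.4 m → arm 1.4 m, τ = 215.6 × 1.4 = 301.8 N·m counterclockwise.
Sack of grain: 32 × 9.8 = 313.6 N down at 1.2 m → arm 1.6 m, τ = 313.6 × 1.6 = 501.8 N·m counterclockwise.
Bucket of sand: 5.4 × 9.8 = 52.92 N down at 0.77 m → arm 2.03 m, τ = 52.92 × 2.03 = 107.4 N·m counterclockwise.
Hanging mass: 3.5 × 9.8 = 34.3 N down at 0.17 m → arm 2.63 m, τ = 34.3 × 2.63 = 90.21 N·m counterclockwise.
Net moment of the loads = 1001 N·m counterclockwise.
The upward force F acts at the left end, arm 2.8 m, giving F × 2.8 clockwise.
Στ = 0 ⇒ F × 2.8 = 1001 ⇒ F = 1001 / 2.8 = 358 N.

F ≈ 358 N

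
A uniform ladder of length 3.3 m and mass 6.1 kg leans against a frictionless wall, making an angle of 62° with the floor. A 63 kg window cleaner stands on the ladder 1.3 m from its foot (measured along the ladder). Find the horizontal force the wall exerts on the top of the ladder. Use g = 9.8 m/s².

N_wall ≈ 145 N

Choose the foot of the ladder as the axis so the floor normal and friction both act there and drop out.
Ladder weight 6.1×9.8 = 59.78 N acts at 1.65 m along the ladder; its horizontal arm is 1.65·cos62° = 0.7746 m → τ = 46.31 N·m clockwise.
Window cleaner: 63×9.8 = 617.4 N at 1.3 m → arm 0.6103 m → τ = 376.8 N·m clockwise.
Wall normal N acts horizontally at the top; its moment arm is the height L sinθ = 3.3·sin62° = 2.914 m, counterclockwise.
Setting net torque to zero: N × 2.914 = 423.1 → N = 145 N.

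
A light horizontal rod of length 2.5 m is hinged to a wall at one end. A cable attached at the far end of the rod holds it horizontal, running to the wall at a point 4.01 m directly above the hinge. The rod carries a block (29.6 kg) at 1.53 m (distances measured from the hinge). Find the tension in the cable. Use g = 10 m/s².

Sum moments about the hinge (the unknown hinge reaction has zero arm there).
Block: 29.6 × 10 = 296 N down at 1.53 m → arm 1.53 m, τ = 296 × 1.53 = 452.9 N·m clockwise.
Total clockwise load moment = 452.9 N·m.
The cable tension T acts at 2.5 m; only its component perpendicular to the rod, T sinθ, produces torque. sinθ = h/√(h²+d²) = 4.01/√(4.01²+2.5²) = 0.8486.
For rotational equilibrium, T × 2.5 × 0.8486 = 452.9, so T = 452.9 / 2.122 = 213 N.

T ≈ 213 N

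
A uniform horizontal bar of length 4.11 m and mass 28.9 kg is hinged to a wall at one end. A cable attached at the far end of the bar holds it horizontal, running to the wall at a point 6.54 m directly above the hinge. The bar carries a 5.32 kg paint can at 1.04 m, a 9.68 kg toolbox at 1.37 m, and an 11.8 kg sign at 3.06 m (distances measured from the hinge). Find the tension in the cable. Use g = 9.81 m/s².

Taking torques about the hinge:
Beam weight: 28.9 × 9.81 = 283.5 N down at 2.055 m → arm 2.055 m, τ = 283.5 × 2.055 = 582.6 N·m clockwise.
Paint can: 5.32 × 9.81 = 52.19 N down at 1.04 m → arm 1.04 m, τ = 52.19 × 1.04 = 54.28 N·m clockwise.
Toolbox: 9.68 × 9.81 = 94.96 N down at 1.37 m → arm 1.37 m, τ = 94.96 × 1.37 = 130.1 N·m clockwise.
Sign: 11.8 × 9.81 = 115.8 N down at 3.06 m → arm 3.06 m, τ = 115.8 × 3.06 = 354.3 N·m clockwise.
Total clockwise load moment = 1121 N·m.
The cable tension T acts at 4.11 m; only its component perpendicular to the bar, T sinθ, produces torque. sinθ = h/√(h²+d²) = 6.54/√(6.54²+4.11²) = 0.8467.
Setting net torque to zero: T × 4.11 × 0.8467 = 1121 → T = 1121 / 3.48 = 322 N.

T ≈ 322 N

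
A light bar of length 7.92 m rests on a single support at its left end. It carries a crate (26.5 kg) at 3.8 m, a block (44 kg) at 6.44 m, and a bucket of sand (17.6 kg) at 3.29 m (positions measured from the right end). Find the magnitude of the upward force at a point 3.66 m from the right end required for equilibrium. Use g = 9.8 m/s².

F ≈ 588 N

Sum moments about the left end (the unknown pivot reaction has zero arm there).
Crate: 26.5 × 9.8 = 259.7 N down at 3.8 m → arm 4.12 m, τ = 259.7 × 4.12 = 1070 N·m clockwise.
Block: 44 × 9.8 = 431.2 N down at 6.44 m → arm 1.48 m, τ = 431.2 × 1.48 = 638.2 N·m clockwise.
Bucket of sand: 17.6 × 9.8 = 172.5 N down at 3.29 m → arm 4.63 m, τ = 172.5 × 4.63 = 798.7 N·m clockwise.
Net moment of the loads = 2507 N·m clockwise.
The upward force F acts at a point 3.66 m from the right end, arm 4.26 m, giving F × 4.26 counterclockwise.
For rotational equilibrium, F × 4.26 = 2507, so F = 2507 / 4.26 = 588 N.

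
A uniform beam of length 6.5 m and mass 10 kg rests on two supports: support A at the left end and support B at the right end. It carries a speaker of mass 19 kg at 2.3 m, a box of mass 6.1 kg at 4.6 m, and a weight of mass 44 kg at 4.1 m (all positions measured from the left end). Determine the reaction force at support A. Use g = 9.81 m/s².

R_A ≈ 346 N

Sum moments about support B (its reaction then has zero moment arm).
Beam weight: 10 × 9.81 = 98.1 N down at 3.25 m → arm 3.25 m, τ = 98.1 × 3.25 = 318.8 N·m counterclockwise.
Speaker: 19 × 9.81 = 186.4 N down at 2.3 m → arm 4.2 m, τ = 186.4 × 4.2 = 782.9 N·m counterclockwise.
Box: 6.1 × 9.81 = 59.84 N down at 4.6 m → arm 1.9 m, τ = 59.84 × 1.9 = 113.7 N·m counterclockwise.
Weight: 44 × 9.81 = 431.6 N down at 4.1 m → arm 2.4 m, τ = 431.6 × 2.4 = 1036 N·m counterclockwise.
Net load moment about support B = 2251 N·m counterclockwise.
Reaction R at support A is upward at 0 m, arm 6.5 m → moment R × 6.5 clockwise.
Setting net torque to zero: R × 6.5 = 2251 → R = 346 N.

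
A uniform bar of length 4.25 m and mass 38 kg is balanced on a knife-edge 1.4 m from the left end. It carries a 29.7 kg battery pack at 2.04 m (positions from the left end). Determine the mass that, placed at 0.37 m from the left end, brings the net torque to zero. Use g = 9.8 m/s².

m ≈ 45.2 kg

Choose the knife-edge (at 1.4 m from the left end) as the axis so the support reaction has zero arm there.
Beam weight: 38 × 9.8 = 372.4 N down at 2.125 m → arm 0.725 m, τ = 372.4 × 0.725 = 270 N·m clockwise.
Battery pack: 29.7 × 9.8 = 291.1 N down at 2.04 m → arm 0.64 m, τ = 291.1 × 0.64 = 186.3 N·m clockwise.
Net moment of known loads = 456.3 N·m clockwise.
An unknown mass m at 0.37 m has arm 1.03 m; its moment is m·g·1.03 counterclockwise.
For rotational equilibrium, m × 9.8 × 1.03 = 456.3, so m = 456.3 / (9.8 × 1.03) = 45.2 kg.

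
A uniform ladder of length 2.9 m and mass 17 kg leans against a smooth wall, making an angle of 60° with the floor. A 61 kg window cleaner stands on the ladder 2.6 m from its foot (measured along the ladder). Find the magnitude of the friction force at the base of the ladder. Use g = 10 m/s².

f ≈ 365 N

Taking torques about the foot of the ladder:
Ladder weight 17×10 = 170 N acts at 1.45 m along the ladder; its horizontal arm is 1.45·cos60° = 0.725 m → τ = 123.2 N·m clockwise.
Window cleaner: 61×10 = 610 N at 2.6 m → arm 1.3 m → τ = 793 N·m clockwise.
Wall normal N acts horizontally at the top; its moment arm is the height L sinθ = 2.9·sin60° = 2.511 m, counterclockwise.
Setting net torque to zero: N × 2.511 = 916.2 → N = 365 N.
ΣFx = 0: friction at the foot balances the wall's push, so f = N_wall = 365 N.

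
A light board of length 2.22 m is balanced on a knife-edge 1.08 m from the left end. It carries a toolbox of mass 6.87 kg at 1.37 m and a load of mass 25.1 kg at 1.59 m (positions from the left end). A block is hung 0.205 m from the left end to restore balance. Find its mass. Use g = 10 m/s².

Choose the knife-edge (at 1.08 m from the left end) as the axis so the support reaction has zero arm there.
Toolbox: 6.87 × 10 = 68.7 N down at 1.37 m → arm 0.29 m, τ = 68.7 × 0.29 = 19.92 N·m clockwise.
Load: 25.1 × 10 = 251 N down at 1.59 m → arm 0.51 m, τ = 251 × 0.51 = 128 N·m clockwise.
Net moment of known loads = 147.9 N·m clockwise.
An unknown mass m at 0.205 m has arm 0.875 m; its moment is m·g·0.875 counterclockwise.
Στ = 0 ⇒ m × 10 × 0.875 = 147.9 ⇒ m = 147.9 / (10 × 0.875) = 16.9 kg.

m ≈ 16.9 kg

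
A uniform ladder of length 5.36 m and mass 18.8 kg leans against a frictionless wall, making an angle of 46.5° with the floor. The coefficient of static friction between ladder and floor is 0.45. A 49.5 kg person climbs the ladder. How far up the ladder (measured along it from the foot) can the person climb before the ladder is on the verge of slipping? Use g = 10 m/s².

d ≈ 2.49 m

Sum moments about the foot of the ladder (the floor normal and friction both act there and drop out).
Ladder weight 18.8×10 = 188 N acts at 2.68 m along the ladder; its horizontal arm is 2.68·cos46.5° = 1.845 m → τ = 346.9 N·m clockwise.
Person weight 49.5×10 = 495 N at distance d → arm d·cos46.5° → τ = 495·d·0.6884 clockwise.
Wall normal N at the top has arm L sinθ = 3.888 m counterclockwise, so Στ = 0 gives N·3.888 = 346.9 + 340.8·d.
ΣFy = 0 ⇒ N_floor = 683 N, so the maximum friction is μ_s·N_floor = 0.45×683 = 307.4 N. ΣFx = 0 ⇒ N_wall = f, so at the slipping point N = 307.4 N.
Substituting: 307.4×3.888 = 346.9 + 340.8·d ⇒ d = (1195 − 346.9) / 340.8 = 2.49 m.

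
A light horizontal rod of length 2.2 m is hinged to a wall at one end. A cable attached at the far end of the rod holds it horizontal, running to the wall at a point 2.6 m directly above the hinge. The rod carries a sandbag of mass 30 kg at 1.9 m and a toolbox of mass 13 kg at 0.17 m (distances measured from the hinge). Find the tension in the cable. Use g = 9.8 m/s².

Taking torques about the hinge:
Sandbag: 30 × 9.8 = 294 N down at 1.9 m → arm 1.9 m, τ = 294 × 1.9 = 558.6 N·m clockwise.
Toolbox: 13 × 9.8 = 127.4 N down at 0.17 m → arm 0.17 m, τ = 127.4 × 0.17 = 21.66 N·m clockwise.
Total clockwise load moment = 580.3 N·m.
The cable tension T acts at 2.2 m; only its component perpendicular to the rod, T sinθ, produces torque. sinθ = h/√(h²+d²) = 2.6/√(2.6²+2.2²) = 0.7634.
Setting net torque to zero: T × 2.2 × 0.7634 = 580.3 → T = 580.3 / 1.679 = 346 N.

T ≈ 346 N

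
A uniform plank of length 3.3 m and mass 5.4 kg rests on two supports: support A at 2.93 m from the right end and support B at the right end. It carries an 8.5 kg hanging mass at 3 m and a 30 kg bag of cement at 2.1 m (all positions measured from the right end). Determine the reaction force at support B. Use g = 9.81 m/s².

R_B ≈ 105 N

Taking torques about support A:
Beam weight: 5.4 × 9.81 = 52.97 N down at 1.65 m → arm 1.28 m, τ = 52.97 × 1.28 = 67.8 N·m clockwise.
Hanging mass: 8.5 × 9.81 = 83.39 N down at 3 m → arm 0.07 m, τ = 83.39 × 0.07 = 5.837 N·m counterclockwise.
Bag of cement: 30 × 9.81 = 294.3 N down at 2.1 m → arm 0.83 m, τ = 294.3 × 0.83 = 244.3 N·m clockwise.
Net load moment about support A = 306.3 N·m clockwise.
Reaction R at support B is upward at 0 m, arm 2.93 m → moment R × 2.93 counterclockwise.
Setting net torque to zero: R × 2.93 = 306.3 → R = 105 N.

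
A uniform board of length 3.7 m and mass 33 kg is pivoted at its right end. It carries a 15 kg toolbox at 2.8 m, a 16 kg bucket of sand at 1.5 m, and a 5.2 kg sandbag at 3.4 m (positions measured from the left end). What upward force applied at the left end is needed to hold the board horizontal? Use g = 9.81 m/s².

About the right end:
Beam weight: 33 × 9.81 = 323.7 N down at 1.85 m → arm 1.85 m, τ = 323.7 × 1.85 = 598.8 N·m counterclockwise.
Toolbox: 15 × 9.81 = 147.2 N down at 2.8 m → arm 0.9 m, τ = 147.2 × 0.9 = 132.5 N·m counterclockwise.
Bucket of sand: 16 × 9.81 = 157 N down at 1.5 m → arm 2.2 m, τ = 157 × 2.2 = 345.4 N·m counterclockwise.
Sandbag: 5.2 × 9.81 = 51.01 N down at 3.4 m → arm 0.3 m, τ = 51.01 × 0.3 = 15.3 N·m counterclockwise.
Net moment of the loads = 1092 N·m counterclockwise.
The upward force F acts at the left end, arm 3.7 m, giving F × 3.7 clockwise.
Balancing moments: F × 3.7 = 1092, giving F = 1092 / 3.7 = 295 N.

F ≈ 295 N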